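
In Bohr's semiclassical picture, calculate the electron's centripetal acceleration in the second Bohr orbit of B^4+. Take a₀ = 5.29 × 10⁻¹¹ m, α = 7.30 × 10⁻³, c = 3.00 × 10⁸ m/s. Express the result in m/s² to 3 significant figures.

7.08 × 10²³ m/s²

r = n²a₀/Z = 4.23 × 10⁻¹¹ m, v = Zαc/n = 5.47 × 10⁶ m/s
a = v²/r = (5.47 × 10⁶)² / 4.23 × 10⁻¹¹ = 7.08 × 10²³ m/s²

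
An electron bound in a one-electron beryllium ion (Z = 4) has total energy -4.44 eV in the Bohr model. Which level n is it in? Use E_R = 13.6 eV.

7

E_n = −E_R Z²/n² ⇒ n² = E_R Z²/(−E_n) = 13.6 × 4² / 4.44 ≈ 49.01
n = 7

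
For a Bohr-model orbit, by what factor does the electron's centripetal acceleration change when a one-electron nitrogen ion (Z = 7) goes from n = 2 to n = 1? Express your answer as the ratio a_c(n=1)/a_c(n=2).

16

a_c ∝ Z^3 · n^-4; with Z fixed, a_c ∝ n^-4.
a_c(n=1)/a_c(n=2) = (1/2)^-4 = 16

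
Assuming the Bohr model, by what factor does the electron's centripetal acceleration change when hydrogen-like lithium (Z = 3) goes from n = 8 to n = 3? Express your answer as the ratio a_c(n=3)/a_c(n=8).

4096/81

a_c ∝ Z^3 · n^-4; with Z fixed, a_c ∝ n^-4.
a_c(n=3)/a_c(n=8) = (3/8)^-4 = 4096/81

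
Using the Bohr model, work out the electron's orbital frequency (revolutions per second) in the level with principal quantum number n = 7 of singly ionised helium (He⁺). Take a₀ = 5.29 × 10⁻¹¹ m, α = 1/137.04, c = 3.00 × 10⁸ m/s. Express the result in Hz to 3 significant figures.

7.68 × 10¹³ Hz

r = n²a₀/Z = 1.30 × 10⁻⁹ m, v = Zαc/n = 6.25 × 10⁵ m/s
f = v/(2πr) = 7.68 × 10¹³ Hz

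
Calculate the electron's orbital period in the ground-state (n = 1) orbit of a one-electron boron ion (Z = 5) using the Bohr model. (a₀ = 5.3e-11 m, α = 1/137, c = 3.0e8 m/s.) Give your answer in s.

r = n²a₀/Z = 1²·5.3e-11/5 = 1.1e-11 m
v = Zαc/n = 5·0.0073·3.0e8/1 = 1.1e7 m/s
T = 2πr/v = 6.1e-18 s

6.1e-18 s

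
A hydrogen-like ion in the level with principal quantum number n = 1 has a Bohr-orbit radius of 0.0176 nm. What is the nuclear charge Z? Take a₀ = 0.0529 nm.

3

r_n = n²a₀/Z ⇒ Z = n²a₀/r = 1² × 0.0529 / 0.0176 ≈ 3.01
Z = 3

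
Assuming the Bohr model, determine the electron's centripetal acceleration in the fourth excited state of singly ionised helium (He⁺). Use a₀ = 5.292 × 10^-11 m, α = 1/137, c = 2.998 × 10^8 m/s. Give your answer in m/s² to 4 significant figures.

1.158 × 10^21 m/s²

r = n²a₀/Z = 6.615 × 10^-10 m, v = Zαc/n = 8.753 × 10^5 m/s
a = v²/r = (8.753 × 10^5)² / 6.615 × 10^-10 = 1.158 × 10^21 m/s²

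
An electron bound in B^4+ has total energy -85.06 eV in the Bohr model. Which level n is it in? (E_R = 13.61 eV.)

E_n = −E_R Z²/n² ⇒ n² = E_R Z²/(−E_n) = 13.61 × 5² / 85.06 ≈ 4.00
n = 2

2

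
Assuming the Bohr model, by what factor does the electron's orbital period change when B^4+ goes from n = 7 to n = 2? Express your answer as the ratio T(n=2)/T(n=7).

T ∝ Z^-2 · n^3; with Z fixed, T ∝ n^3.
T(n=2)/T(n=7) = (2/7)^3 = 8/343

8/343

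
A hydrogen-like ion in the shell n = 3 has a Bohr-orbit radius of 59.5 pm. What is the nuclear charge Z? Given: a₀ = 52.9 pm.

r_n = n²a₀/Z ⇒ Z = n²a₀/r = 3² × 52.9 / 59.5 ≈ 8.00
Z = 8

8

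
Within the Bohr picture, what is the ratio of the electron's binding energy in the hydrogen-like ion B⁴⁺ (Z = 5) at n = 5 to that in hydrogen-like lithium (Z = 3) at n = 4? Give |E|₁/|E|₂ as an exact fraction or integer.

16/9

|E| ∝ Z^2 · n^-2
|E|₁/|E|₂ = (5/3)^2 · (5/4)^-2 = 16/9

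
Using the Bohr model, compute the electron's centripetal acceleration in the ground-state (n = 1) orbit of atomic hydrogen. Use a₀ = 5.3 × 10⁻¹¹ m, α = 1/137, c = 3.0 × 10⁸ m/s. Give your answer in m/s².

r = n²a₀/Z = 5.3 × 10⁻¹¹ m, v = Zαc/n = 2.2 × 10⁶ m/s
a = v²/r = (2.2 × 10⁶)² / 5.3 × 10⁻¹¹ = 9.0 × 10²² m/s²

9.0 × 10²² m/s²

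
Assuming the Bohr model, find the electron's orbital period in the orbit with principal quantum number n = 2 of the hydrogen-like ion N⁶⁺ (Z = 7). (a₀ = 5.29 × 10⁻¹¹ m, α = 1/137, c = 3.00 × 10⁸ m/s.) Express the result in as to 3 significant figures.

r = n²a₀/Z = 2²·5.29 × 10⁻¹¹/7 = 3.02 × 10⁻¹¹ m
v = Zαc/n = 7·0.00730·3.00 × 10⁸/2 = 7.66 × 10⁶ m/s
T = 2πr/v = 2.48 × 10⁻¹⁷ s = 24.8 as

24.8 as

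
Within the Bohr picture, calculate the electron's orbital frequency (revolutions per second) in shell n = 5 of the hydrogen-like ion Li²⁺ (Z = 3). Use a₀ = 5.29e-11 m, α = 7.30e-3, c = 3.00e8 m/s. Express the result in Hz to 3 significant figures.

4.74e14 Hz

r = n²a₀/Z = 4.41e-10 m, v = Zαc/n = 1.31e6 m/s
f = v/(2πr) = 4.74e14 Hz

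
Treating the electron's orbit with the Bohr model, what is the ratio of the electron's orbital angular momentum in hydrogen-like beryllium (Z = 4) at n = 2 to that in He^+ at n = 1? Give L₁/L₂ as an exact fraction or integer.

L = nℏ is independent of Z.
L₁/L₂ = n₁/n₂ = 2/1 = 2

2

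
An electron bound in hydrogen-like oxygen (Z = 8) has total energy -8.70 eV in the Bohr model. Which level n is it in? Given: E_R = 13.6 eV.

10

E_n = −E_R Z²/n² ⇒ n² = E_R Z²/(−E_n) = 13.6 × 8² / 8.70 ≈ 100.05
n = 10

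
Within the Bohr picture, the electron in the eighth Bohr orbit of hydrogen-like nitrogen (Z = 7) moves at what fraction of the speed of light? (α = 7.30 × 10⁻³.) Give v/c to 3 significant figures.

v_n = Zαc/n, so v/c = Zα/n = 7 × 0.00730 / 8 = 0.00639

0.00639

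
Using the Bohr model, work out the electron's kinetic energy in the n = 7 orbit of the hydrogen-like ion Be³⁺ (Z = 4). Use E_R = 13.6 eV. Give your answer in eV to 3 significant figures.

For a Coulomb orbit the virial theorem gives K = −E_n.
E_n = −E_R·Z²/n², so K = E_R·Z²/n² = 13.6 × 4²/7² = 4.44 eV

4.44 eV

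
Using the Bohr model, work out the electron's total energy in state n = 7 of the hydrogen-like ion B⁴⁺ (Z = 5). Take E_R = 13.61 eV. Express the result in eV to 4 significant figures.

-6.944 eV

E_n = −E_R·Z²/n² = −13.61 × 5²/7² = -6.944 eV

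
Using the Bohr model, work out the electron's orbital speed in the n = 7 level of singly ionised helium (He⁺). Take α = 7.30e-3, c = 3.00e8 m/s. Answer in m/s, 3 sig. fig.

v_n = Zαc/n = 2 × 0.00730 × 3.00e8 / 7
    = 6.26e5 m/s

6.26e5 m/s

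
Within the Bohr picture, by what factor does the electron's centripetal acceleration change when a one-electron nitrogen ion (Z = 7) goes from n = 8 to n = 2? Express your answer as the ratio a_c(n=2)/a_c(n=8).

256

a_c ∝ Z^3 · n^-4; with Z fixed, a_c ∝ n^-4.
a_c(n=2)/a_c(n=8) = (2/8)^-4 = 256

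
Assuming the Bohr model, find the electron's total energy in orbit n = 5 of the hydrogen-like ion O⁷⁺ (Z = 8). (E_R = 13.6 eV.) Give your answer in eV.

-34.8 eV

E_n = −E_R·Z²/n² = −13.6 × 8²/5² = -34.8 eV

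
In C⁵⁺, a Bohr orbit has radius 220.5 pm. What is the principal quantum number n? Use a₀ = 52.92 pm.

r_n = n²a₀/Z ⇒ n² = rZ/a₀ = 220.5 × 6 / 52.92 ≈ 25.00
n = 5

5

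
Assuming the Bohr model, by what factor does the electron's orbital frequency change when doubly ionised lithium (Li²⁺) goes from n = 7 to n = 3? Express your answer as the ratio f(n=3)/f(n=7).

343/27

f ∝ Z^2 · n^-3; with Z fixed, f ∝ n^-3.
f(n=3)/f(n=7) = (3/7)^-3 = 343/27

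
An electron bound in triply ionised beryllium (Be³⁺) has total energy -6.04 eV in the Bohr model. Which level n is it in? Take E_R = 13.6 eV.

6

E_n = −E_R Z²/n² ⇒ n² = E_R Z²/(−E_n) = 13.6 × 4² / 6.04 ≈ 36.03
n = 6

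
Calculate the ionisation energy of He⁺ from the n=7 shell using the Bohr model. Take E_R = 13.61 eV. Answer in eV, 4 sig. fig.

E_n = −E_R·Z²/n² = −13.61 × 2²/7² eV = -1.111 eV
Ionisation energy = −E_n = 1.111 eV

1.111 eV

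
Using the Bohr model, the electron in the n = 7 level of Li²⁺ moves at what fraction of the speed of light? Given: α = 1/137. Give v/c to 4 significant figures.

v_n = Zαc/n, so v/c = Zα/n = 3 × 0.007299 / 7 = 0.003128

0.003128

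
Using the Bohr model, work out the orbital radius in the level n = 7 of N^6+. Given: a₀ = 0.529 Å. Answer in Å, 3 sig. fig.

3.70 Å

r_n = n²a₀/Z = 7² × 0.529 / 7
    = 49 × 0.529 / 7 = 3.70 Å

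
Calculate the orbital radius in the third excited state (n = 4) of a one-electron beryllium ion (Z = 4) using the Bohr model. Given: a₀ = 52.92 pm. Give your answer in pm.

211.7 pm

r_n = n²a₀/Z = 4² × 52.92 / 4
    = 16 × 52.92 / 4 = 211.7 pm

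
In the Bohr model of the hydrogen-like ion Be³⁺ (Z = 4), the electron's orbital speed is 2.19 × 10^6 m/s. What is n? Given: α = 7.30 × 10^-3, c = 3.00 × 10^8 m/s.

v_n = Zαc/n ⇒ n = Zαc/v = 4 × 0.00730 × 3.00 × 10^8 / 2.19 × 10^6 ≈ 4.00
n = 4

4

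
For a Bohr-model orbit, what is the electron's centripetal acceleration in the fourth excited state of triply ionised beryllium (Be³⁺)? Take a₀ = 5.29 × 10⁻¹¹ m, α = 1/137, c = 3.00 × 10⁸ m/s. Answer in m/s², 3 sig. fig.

9.28 × 10²¹ m/s²

r = n²a₀/Z = 3.31 × 10⁻¹⁰ m, v = Zαc/n = 1.75 × 10⁶ m/s
a = v²/r = (1.75 × 10⁶)² / 3.31 × 10⁻¹⁰ = 9.28 × 10²¹ m/s²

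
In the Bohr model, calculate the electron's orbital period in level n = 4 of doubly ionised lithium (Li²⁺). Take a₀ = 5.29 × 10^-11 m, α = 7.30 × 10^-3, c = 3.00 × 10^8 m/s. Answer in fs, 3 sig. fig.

1.08 fs

r = n²a₀/Z = 4²·5.29 × 10^-11/3 = 2.82 × 10^-10 m
v = Zαc/n = 3·0.00730·3.00 × 10^8/4 = 1.64 × 10^6 m/s
T = 2πr/v = 1.08 × 10^-15 s = 1.08 fs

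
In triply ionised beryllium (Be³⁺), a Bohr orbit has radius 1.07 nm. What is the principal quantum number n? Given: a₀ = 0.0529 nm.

9

r_n = n²a₀/Z ⇒ n² = rZ/a₀ = 1.07 × 4 / 0.0529 ≈ 80.91
n = 9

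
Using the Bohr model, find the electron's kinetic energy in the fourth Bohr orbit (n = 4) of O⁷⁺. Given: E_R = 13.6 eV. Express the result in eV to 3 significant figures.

54.4 eV

For a Coulomb orbit the virial theorem gives K = −E_n.
E_n = −E_R·Z²/n², so K = E_R·Z²/n² = 13.6 × 8²/4² = 54.4 eV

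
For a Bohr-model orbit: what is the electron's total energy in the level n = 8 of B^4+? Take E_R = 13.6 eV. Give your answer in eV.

E_n = −E_R·Z²/n² = −13.6 × 5²/8² = -5.31 eV

-5.31 eV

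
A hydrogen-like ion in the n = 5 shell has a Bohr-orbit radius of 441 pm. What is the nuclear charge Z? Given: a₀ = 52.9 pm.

3

r_n = n²a₀/Z ⇒ Z = n²a₀/r = 5² × 52.9 / 441 ≈ 3.00
Z = 3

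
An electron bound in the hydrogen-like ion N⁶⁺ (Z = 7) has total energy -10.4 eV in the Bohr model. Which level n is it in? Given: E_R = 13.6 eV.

8

E_n = −E_R Z²/n² ⇒ n² = E_R Z²/(−E_n) = 13.6 × 7² / 10.4 ≈ 64.08
n = 8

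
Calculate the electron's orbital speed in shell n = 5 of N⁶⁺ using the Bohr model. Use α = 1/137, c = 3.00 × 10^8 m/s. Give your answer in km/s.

v_n = Zαc/n = 7 × 0.00730 × 3.00 × 10^8 / 5
    = 3070 km/s

3070 km/s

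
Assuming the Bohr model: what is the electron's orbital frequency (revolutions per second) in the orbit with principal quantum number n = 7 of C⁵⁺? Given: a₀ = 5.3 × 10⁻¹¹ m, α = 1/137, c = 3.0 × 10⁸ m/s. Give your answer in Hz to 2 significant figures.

r = n²a₀/Z = 4.3 × 10⁻¹⁰ m, v = Zαc/n = 1.9 × 10⁶ m/s
f = v/(2πr) = 6.9 × 10¹⁴ Hz

6.9 × 10¹⁴ Hz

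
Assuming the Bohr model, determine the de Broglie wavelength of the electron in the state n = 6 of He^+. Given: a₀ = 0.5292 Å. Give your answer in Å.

The Bohr quantisation condition is nλ = 2πr_n.
r_n = n²a₀/Z = 9.526 Å
λ = 2πr_n/n = 2π·9.526/6 = 9.975 Å

9.975 Å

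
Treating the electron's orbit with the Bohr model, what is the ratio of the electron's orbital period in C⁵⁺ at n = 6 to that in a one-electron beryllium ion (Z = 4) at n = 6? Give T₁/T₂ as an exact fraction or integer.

4/9

T ∝ Z^-2 · n^3
T₁/T₂ = (6/4)^-2 · (6/6)^3 = 4/9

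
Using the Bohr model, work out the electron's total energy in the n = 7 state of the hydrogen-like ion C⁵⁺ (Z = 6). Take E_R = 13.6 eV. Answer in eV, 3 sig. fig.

-9.99 eV

E_n = −E_R·Z²/n² = −13.6 × 6²/7² = -9.99 eV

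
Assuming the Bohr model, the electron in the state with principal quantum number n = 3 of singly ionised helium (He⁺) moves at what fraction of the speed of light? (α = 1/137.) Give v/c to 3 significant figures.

0.00487

v_n = Zαc/n, so v/c = Zα/n = 2 × 0.00730 / 3 = 0.00487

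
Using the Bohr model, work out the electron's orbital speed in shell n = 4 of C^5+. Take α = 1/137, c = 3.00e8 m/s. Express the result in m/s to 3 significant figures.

3.28e6 m/s

v_n = Zαc/n = 6 × 0.00730 × 3.00e8 / 4
    = 3.28e6 m/s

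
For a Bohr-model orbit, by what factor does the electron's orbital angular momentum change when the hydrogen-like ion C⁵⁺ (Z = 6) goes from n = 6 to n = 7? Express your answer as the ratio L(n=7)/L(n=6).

L = nℏ depends only on n, so L ∝ n.
L(n=7)/L(n=6) = (7/6)^1 = 7/6

7/6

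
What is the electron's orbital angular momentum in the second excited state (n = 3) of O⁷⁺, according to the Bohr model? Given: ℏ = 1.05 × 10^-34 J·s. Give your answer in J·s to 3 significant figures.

3.15 × 10^-34 J·s

L_n = nℏ = 3 × 1.05 × 10^-34 = 3.15 × 10^-34 J·s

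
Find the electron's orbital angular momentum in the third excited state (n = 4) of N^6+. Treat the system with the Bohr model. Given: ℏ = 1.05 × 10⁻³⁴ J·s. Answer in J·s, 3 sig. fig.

L_n = nℏ = 4 × 1.05 × 10⁻³⁴ = 4.20 × 10⁻³⁴ J·s

4.20 × 10⁻³⁴ J·s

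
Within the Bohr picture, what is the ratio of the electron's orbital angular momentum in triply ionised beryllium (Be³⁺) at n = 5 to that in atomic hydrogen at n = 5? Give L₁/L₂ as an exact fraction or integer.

L = nℏ is independent of Z.
L₁/L₂ = n₁/n₂ = 5/5 = 1

1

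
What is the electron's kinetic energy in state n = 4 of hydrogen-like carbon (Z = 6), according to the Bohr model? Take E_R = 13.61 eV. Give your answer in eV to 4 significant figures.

30.62 eV

For a Coulomb orbit the virial theorem gives K = −E_n.
E_n = −E_R·Z²/n², so K = E_R·Z²/n² = 13.61 × 6²/4² = 30.62 eV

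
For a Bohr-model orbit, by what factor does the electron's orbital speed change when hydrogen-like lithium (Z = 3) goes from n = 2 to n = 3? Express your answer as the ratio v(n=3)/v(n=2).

v ∝ Z^1 · n^-1; with Z fixed, v ∝ n^-1.
v(n=3)/v(n=2) = (3/2)^-1 = 2/3

2/3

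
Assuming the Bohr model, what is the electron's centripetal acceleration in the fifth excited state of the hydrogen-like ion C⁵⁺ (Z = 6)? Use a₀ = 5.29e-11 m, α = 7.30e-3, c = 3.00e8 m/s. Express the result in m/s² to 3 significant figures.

r = n²a₀/Z = 3.17e-10 m, v = Zαc/n = 2.19e6 m/s
a = v²/r = (2.19e6)² / 3.17e-10 = 1.51e22 m/s²

1.51e22 m/s²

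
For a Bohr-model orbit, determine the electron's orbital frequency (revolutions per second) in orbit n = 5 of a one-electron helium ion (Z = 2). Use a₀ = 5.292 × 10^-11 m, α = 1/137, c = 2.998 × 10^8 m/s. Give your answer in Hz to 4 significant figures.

2.106 × 10^14 Hz

r = n²a₀/Z = 6.615 × 10^-10 m, v = Zαc/n = 8.753 × 10^5 m/s
f = v/(2πr) = 2.106 × 10^14 Hz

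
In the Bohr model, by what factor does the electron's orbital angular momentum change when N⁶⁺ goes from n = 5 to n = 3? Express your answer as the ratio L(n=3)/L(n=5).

3/5

L = nℏ depends only on n, so L ∝ n.
L(n=3)/L(n=5) = (3/5)^1 = 3/5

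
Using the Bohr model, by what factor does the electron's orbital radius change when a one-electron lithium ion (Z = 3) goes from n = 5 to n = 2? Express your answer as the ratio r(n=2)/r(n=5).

r ∝ Z^-1 · n^2; with Z fixed, r ∝ n^2.
r(n=2)/r(n=5) = (2/5)^2 = 4/25

4/25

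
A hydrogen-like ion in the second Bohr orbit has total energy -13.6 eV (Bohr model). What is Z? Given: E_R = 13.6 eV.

2

E_n = −E_R Z²/n² ⇒ Z² = −E_n n²/E_R = 13.6 × 2² / 13.6 ≈ 4.00
Z = 2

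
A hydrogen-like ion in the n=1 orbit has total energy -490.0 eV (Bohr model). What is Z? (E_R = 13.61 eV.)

E_n = −E_R Z²/n² ⇒ Z² = −E_n n²/E_R = 490.0 × 1² / 13.61 ≈ 36.00
Z = 6

6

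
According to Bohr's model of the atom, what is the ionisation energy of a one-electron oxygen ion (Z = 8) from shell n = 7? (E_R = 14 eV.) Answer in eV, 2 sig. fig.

E_n = −E_R·Z²/n² = −14 × 8²/7² eV = -18 eV
Ionisation energy = −E_n = 18 eV

18 eV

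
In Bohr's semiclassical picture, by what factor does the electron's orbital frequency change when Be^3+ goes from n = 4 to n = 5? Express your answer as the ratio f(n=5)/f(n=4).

64/125

f ∝ Z^2 · n^-3; with Z fixed, f ∝ n^-3.
f(n=5)/f(n=4) = (5/4)^-3 = 64/125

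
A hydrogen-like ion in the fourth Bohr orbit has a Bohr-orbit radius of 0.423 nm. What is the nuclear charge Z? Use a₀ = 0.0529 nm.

r_n = n²a₀/Z ⇒ Z = n²a₀/r = 4² × 0.0529 / 0.423 ≈ 2.00
Z = 2

2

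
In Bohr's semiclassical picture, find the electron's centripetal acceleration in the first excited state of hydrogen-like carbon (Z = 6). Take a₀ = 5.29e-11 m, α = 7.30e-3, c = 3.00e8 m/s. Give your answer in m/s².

r = n²a₀/Z = 3.53e-11 m, v = Zαc/n = 6.57e6 m/s
a = v²/r = (6.57e6)² / 3.53e-11 = 1.22e24 m/s²

1.22e24 m/s²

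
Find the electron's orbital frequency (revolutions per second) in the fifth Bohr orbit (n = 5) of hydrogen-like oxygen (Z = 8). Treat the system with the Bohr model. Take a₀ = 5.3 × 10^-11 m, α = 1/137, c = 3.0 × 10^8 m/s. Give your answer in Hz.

r = n²a₀/Z = 1.7 × 10^-10 m, v = Zαc/n = 3.5 × 10^6 m/s
f = v/(2πr) = 3.4 × 10^15 Hz

3.4 × 10^15 Hz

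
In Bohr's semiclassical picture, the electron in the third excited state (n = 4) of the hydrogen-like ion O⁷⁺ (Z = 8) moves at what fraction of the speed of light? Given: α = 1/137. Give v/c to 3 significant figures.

0.0146

v_n = Zαc/n, so v/c = Zα/n = 8 × 0.00730 / 4 = 0.0146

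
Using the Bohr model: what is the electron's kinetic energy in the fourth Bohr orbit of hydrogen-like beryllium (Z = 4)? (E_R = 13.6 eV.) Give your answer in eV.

13.6 eV

For a Coulomb orbit the virial theorem gives K = −E_n.
E_n = −E_R·Z²/n², so K = E_R·Z²/n² = 13.6 × 4²/4² = 13.6 eV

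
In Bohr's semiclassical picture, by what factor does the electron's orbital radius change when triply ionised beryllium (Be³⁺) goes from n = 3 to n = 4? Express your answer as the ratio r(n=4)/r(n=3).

r ∝ Z^-1 · n^2; with Z fixed, r ∝ n^2.
r(n=4)/r(n=3) = (4/3)^2 = 16/9

16/9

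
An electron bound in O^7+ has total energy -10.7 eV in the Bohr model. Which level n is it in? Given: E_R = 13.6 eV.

E_n = −E_R Z²/n² ⇒ n² = E_R Z²/(−E_n) = 13.6 × 8² / 10.7 ≈ 81.35
n = 9

9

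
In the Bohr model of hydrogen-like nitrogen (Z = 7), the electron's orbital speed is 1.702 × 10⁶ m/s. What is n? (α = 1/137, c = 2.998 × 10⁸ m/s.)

9

v_n = Zαc/n ⇒ n = Zαc/v = 7 × 0.007299 × 2.998 × 10⁸ / 1.702 × 10⁶ ≈ 9.00
n = 9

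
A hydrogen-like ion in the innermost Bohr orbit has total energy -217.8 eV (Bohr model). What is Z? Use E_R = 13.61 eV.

4

E_n = −E_R Z²/n² ⇒ Z² = −E_n n²/E_R = 217.8 × 1² / 13.61 ≈ 16.00
Z = 4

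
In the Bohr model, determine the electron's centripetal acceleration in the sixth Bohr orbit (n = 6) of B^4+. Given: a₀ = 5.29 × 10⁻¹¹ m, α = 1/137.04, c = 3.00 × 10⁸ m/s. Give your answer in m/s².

r = n²a₀/Z = 3.81 × 10⁻¹⁰ m, v = Zαc/n = 1.82 × 10⁶ m/s
a = v²/r = (1.82 × 10⁶)² / 3.81 × 10⁻¹⁰ = 8.74 × 10²¹ m/s²

8.74 × 10²¹ m/s²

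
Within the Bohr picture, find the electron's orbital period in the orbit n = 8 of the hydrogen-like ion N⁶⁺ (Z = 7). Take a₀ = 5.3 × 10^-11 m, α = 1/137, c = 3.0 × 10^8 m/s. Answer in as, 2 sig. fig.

r = n²a₀/Z = 8²·5.3 × 10^-11/7 = 4.8 × 10^-10 m
v = Zαc/n = 7·0.0073·3.0 × 10^8/8 = 1.9 × 10^6 m/s
T = 2πr/v = 1.6 × 10^-15 s = 1600 as

1600 as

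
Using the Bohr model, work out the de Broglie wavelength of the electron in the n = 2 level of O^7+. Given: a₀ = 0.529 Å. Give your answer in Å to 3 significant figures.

The Bohr quantisation condition is nλ = 2πr_n.
r_n = n²a₀/Z = 0.265 Å
λ = 2πr_n/n = 2π·0.265/2 = 0.831 Å

0.831 Å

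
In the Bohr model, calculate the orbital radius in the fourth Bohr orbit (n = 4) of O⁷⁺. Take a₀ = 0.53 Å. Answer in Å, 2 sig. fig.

r_n = n²a₀/Z = 4² × 0.53 / 8
    = 16 × 0.53 / 8 = 1.1 Å

1.1 Å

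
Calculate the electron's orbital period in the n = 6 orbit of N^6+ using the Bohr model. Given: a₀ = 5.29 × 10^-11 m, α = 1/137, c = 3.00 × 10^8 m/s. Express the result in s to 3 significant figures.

6.69 × 10^-16 s

r = n²a₀/Z = 6²·5.29 × 10^-11/7 = 2.72 × 10^-10 m
v = Zαc/n = 7·0.00730·3.00 × 10^8/6 = 2.55 × 10^6 m/s
T = 2πr/v = 6.69 × 10^-16 s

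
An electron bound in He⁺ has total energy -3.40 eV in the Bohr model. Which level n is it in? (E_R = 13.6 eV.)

E_n = −E_R Z²/n² ⇒ n² = E_R Z²/(−E_n) = 13.6 × 2² / 3.40 ≈ 16.00
n = 4

4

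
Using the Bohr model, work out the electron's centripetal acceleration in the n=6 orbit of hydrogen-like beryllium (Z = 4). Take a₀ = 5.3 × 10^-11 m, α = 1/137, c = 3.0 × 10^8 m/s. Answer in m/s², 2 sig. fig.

r = n²a₀/Z = 4.8 × 10^-10 m, v = Zαc/n = 1.5 × 10^6 m/s
a = v²/r = (1.5 × 10^6)² / 4.8 × 10^-10 = 4.5 × 10^21 m/s²

4.5 × 10^21 m/s²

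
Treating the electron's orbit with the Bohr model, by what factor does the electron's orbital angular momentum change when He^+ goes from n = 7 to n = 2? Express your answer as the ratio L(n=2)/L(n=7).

2/7

L = nℏ depends only on n, so L ∝ n.
L(n=2)/L(n=7) = (2/7)^1 = 2/7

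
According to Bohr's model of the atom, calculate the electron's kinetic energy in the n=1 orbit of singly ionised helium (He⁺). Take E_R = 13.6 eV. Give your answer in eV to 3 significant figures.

For a Coulomb orbit the virial theorem gives K = −E_n.
E_n = −E_R·Z²/n², so K = E_R·Z²/n² = 13.6 × 2²/1² = 54.4 eV

54.4 eV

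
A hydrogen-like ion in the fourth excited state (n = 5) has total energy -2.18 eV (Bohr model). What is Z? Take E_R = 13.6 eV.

E_n = −E_R Z²/n² ⇒ Z² = −E_n n²/E_R = 2.18 × 5² / 13.6 ≈ 4.01
Z = 2

2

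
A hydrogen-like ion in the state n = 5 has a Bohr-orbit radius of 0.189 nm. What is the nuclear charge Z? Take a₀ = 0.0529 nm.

r_n = n²a₀/Z ⇒ Z = n²a₀/r = 5² × 0.0529 / 0.189 ≈ 7.00
Z = 7

7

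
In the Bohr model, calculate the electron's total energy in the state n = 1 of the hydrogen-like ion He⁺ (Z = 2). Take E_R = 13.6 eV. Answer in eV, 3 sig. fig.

-54.4 eV

E_n = −E_R·Z²/n² = −13.6 × 2²/1² = -54.4 eV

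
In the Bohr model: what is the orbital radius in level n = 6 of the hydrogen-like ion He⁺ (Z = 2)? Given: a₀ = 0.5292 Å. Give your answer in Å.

r_n = n²a₀/Z = 6² × 0.5292 / 2
    = 36 × 0.5292 / 2 = 9.526 Å

9.526 Å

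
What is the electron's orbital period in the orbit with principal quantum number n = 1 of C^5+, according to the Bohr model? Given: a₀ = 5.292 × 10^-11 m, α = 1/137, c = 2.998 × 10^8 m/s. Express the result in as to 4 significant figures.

r = n²a₀/Z = 1²·5.292 × 10^-11/6 = 8.820 × 10^-12 m
v = Zαc/n = 6·0.007299·2.998 × 10^8/1 = 1.313 × 10^7 m/s
T = 2πr/v = 4.221 × 10^-18 s = 4.221 as

4.221 as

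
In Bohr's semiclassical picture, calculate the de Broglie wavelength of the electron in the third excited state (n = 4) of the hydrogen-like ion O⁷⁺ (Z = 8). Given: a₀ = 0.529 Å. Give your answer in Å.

The Bohr quantisation condition is nλ = 2πr_n.
r_n = n²a₀/Z = 1.06 Å
λ = 2πr_n/n = 2π·1.06/4 = 1.66 Å

1.66 Å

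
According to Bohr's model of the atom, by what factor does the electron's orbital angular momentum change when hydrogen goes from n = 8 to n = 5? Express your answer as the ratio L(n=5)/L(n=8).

L = nℏ depends only on n, so L ∝ n.
L(n=5)/L(n=8) = (5/8)^1 = 5/8

5/8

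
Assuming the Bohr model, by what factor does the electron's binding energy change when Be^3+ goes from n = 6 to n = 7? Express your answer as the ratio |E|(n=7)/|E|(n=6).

36/49

|E| ∝ Z^2 · n^-2; with Z fixed, |E| ∝ n^-2.
|E|(n=7)/|E|(n=6) = (7/6)^-2 = 36/49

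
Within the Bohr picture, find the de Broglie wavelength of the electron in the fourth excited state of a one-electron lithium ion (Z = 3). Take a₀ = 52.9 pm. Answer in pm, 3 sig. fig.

554 pm

The Bohr quantisation condition is nλ = 2πr_n.
r_n = n²a₀/Z = 441 pm
λ = 2πr_n/n = 2π·441/5 = 554 pm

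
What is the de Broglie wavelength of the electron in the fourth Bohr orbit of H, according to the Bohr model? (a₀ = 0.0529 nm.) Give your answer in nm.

1.33 nm

The Bohr quantisation condition is nλ = 2πr_n.
r_n = n²a₀/Z = 0.846 nm
λ = 2πr_n/n = 2π·0.846/4 = 1.33 nm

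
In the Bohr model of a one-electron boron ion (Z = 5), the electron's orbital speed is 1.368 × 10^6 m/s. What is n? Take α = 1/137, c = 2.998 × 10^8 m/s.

v_n = Zαc/n ⇒ n = Zαc/v = 5 × 0.007299 × 2.998 × 10^8 / 1.368 × 10^6 ≈ 8.00
n = 8

8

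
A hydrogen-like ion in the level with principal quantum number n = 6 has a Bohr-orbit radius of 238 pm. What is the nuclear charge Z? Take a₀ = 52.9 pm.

r_n = n²a₀/Z ⇒ Z = n²a₀/r = 6² × 52.9 / 238 ≈ 8.00
Z = 8

8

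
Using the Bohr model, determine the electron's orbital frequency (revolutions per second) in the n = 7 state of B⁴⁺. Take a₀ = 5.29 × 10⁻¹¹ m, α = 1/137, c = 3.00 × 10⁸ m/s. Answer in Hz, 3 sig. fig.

4.80 × 10¹⁴ Hz

r = n²a₀/Z = 5.18 × 10⁻¹⁰ m, v = Zαc/n = 1.56 × 10⁶ m/s
f = v/(2πr) = 4.80 × 10¹⁴ Hz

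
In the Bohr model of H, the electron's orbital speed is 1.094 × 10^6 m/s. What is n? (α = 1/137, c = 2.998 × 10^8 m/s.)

v_n = Zαc/n ⇒ n = Zαc/v = 1 × 0.007299 × 2.998 × 10^8 / 1.094 × 10^6 ≈ 2.00
n = 2

2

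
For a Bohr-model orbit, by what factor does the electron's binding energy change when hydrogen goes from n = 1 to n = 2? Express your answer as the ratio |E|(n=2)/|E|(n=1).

|E| ∝ Z^2 · n^-2; with Z fixed, |E| ∝ n^-2.
|E|(n=2)/|E|(n=1) = (2/1)^-2 = 1/4

1/4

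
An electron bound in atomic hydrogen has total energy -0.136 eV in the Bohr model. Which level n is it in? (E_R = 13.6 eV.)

E_n = −E_R Z²/n² ⇒ n² = E_R Z²/(−E_n) = 13.6 × 1² / 0.136 ≈ 100.00
n = 10

10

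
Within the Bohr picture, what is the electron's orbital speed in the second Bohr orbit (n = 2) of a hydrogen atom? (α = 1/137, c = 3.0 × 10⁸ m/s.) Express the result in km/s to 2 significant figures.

1100 km/s

v_n = Zαc/n = 1 × 0.0073 × 3.0 × 10⁸ / 2
    = 1100 km/s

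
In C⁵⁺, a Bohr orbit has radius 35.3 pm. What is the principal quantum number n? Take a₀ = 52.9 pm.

r_n = n²a₀/Z ⇒ n² = rZ/a₀ = 35.3 × 6 / 52.9 ≈ 4.00
n = 2

2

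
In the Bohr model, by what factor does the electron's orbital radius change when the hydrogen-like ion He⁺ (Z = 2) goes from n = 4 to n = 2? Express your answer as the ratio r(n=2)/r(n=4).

1/4

r ∝ Z^-1 · n^2; with Z fixed, r ∝ n^2.
r(n=2)/r(n=4) = (2/4)^2 = 1/4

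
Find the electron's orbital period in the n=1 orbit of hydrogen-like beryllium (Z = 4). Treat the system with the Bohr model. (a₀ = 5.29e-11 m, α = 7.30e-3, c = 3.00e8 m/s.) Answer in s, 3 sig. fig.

r = n²a₀/Z = 1²·5.29e-11/4 = 1.32e-11 m
v = Zαc/n = 4·0.00730·3.00e8/1 = 8.76e6 m/s
T = 2πr/v = 9.49e-18 s

9.49e-18 s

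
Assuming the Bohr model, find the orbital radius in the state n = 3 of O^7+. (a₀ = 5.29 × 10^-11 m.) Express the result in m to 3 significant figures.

r_n = n²a₀/Z = 3² × 5.29 × 10^-11 / 8
    = 9 × 5.29 × 10^-11 / 8 = 5.95 × 10^-11 m

5.95 × 10^-11 m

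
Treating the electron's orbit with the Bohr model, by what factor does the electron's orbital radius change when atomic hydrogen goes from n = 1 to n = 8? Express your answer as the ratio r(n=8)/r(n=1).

64

r ∝ Z^-1 · n^2; with Z fixed, r ∝ n^2.
r(n=8)/r(n=1) = (8/1)^2 = 64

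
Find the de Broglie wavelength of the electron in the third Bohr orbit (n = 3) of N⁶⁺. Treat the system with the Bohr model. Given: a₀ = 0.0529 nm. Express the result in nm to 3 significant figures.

The Bohr quantisation condition is nλ = 2πr_n.
r_n = n²a₀/Z = 0.0680 nm
λ = 2πr_n/n = 2π·0.0680/3 = 0.142 nm

0.142 nm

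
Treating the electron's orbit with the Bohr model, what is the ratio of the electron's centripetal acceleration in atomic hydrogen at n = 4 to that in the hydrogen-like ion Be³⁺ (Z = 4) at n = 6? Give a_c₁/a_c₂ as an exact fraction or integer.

a_c ∝ Z^3 · n^-4
a_c₁/a_c₂ = (1/4)^3 · (4/6)^-4 = 81/1024

81/1024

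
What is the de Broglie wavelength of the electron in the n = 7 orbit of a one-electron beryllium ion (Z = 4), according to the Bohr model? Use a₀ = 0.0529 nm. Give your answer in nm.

0.582 nm

The Bohr quantisation condition is nλ = 2πr_n.
r_n = n²a₀/Z = 0.648 nm
λ = 2πr_n/n = 2π·0.648/7 = 0.582 nm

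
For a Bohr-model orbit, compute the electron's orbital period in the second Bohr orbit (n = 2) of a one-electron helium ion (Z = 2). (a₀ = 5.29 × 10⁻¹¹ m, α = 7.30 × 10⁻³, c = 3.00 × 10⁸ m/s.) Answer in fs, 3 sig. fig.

0.304 fs

r = n²a₀/Z = 2²·5.29 × 10⁻¹¹/2 = 1.06 × 10⁻¹⁰ m
v = Zαc/n = 2·0.00730·3.00 × 10⁸/2 = 2.19 × 10⁶ m/s
T = 2πr/v = 3.04 × 10⁻¹⁶ s = 0.304 fs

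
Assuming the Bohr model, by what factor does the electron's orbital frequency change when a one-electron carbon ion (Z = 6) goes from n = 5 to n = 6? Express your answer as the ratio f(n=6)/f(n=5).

f ∝ Z^2 · n^-3; with Z fixed, f ∝ n^-3.
f(n=6)/f(n=5) = (6/5)^-3 = 125/216

125/216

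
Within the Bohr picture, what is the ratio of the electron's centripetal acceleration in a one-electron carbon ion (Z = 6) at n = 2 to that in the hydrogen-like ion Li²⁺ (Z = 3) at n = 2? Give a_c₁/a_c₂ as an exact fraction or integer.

8

a_c ∝ Z^3 · n^-4
a_c₁/a_c₂ = (6/3)^3 · (2/2)^-4 = 8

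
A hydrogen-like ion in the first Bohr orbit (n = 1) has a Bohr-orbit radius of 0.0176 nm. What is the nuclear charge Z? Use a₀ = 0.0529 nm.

3

r_n = n²a₀/Z ⇒ Z = n²a₀/r = 1² × 0.0529 / 0.0176 ≈ 3.01
Z = 3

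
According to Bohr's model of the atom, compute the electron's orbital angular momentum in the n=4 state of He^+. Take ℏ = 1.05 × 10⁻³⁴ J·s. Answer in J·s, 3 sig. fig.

4.20 × 10⁻³⁴ J·s

L_n = nℏ = 4 × 1.05 × 10⁻³⁴ = 4.20 × 10⁻³⁴ J·s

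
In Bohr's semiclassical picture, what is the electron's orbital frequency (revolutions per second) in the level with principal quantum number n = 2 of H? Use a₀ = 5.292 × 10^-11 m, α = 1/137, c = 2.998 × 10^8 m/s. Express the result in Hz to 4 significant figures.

r = n²a₀/Z = 2.117 × 10^-10 m, v = Zαc/n = 1.094 × 10^6 m/s
f = v/(2πr) = 8.227 × 10^14 Hz

8.227 × 10^14 Hz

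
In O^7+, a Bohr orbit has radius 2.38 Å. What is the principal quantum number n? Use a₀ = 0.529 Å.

6

r_n = n²a₀/Z ⇒ n² = rZ/a₀ = 2.38 × 8 / 0.529 ≈ 35.99
n = 6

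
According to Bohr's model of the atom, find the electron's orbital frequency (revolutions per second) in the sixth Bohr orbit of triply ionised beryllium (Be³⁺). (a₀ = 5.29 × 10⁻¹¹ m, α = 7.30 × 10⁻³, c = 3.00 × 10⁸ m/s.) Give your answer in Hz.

4.88 × 10¹⁴ Hz

r = n²a₀/Z = 4.76 × 10⁻¹⁰ m, v = Zαc/n = 1.46 × 10⁶ m/s
f = v/(2πr) = 4.88 × 10¹⁴ Hz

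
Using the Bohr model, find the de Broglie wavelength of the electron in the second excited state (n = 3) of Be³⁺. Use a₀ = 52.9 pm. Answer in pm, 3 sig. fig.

The Bohr quantisation condition is nλ = 2πr_n.
r_n = n²a₀/Z = 119 pm
λ = 2πr_n/n = 2π·119/3 = 249 pm

249 pm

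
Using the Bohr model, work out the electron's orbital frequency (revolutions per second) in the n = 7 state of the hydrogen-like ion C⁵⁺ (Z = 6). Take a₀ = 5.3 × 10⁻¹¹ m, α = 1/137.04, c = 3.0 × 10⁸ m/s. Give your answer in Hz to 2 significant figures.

r = n²a₀/Z = 4.3 × 10⁻¹⁰ m, v = Zαc/n = 1.9 × 10⁶ m/s
f = v/(2πr) = 6.9 × 10¹⁴ Hz

6.9 × 10¹⁴ Hz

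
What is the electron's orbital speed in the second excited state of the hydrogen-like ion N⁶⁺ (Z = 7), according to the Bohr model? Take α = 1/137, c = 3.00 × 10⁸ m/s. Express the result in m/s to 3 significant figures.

5.11 × 10⁶ m/s

v_n = Zαc/n = 7 × 0.00730 × 3.00 × 10⁸ / 3
    = 5.11 × 10⁶ m/s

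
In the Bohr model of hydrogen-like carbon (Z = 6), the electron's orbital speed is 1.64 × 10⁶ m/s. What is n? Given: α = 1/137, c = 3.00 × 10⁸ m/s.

v_n = Zαc/n ⇒ n = Zαc/v = 6 × 0.00730 × 3.00 × 10⁸ / 1.64 × 10⁶ ≈ 8.01
n = 8

8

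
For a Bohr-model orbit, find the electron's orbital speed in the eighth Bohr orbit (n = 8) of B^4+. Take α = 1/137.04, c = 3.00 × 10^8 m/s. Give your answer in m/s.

1.37 × 10^6 m/s

v_n = Zαc/n = 5 × 0.00730 × 3.00 × 10^8 / 8
    = 1.37 × 10^6 m/s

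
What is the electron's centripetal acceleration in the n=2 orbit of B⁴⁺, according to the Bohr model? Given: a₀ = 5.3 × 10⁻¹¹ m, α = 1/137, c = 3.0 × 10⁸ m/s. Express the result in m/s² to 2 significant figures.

7.1 × 10²³ m/s²

r = n²a₀/Z = 4.2 × 10⁻¹¹ m, v = Zαc/n = 5.5 × 10⁶ m/s
a = v²/r = (5.5 × 10⁶)² / 4.2 × 10⁻¹¹ = 7.1 × 10²³ m/s²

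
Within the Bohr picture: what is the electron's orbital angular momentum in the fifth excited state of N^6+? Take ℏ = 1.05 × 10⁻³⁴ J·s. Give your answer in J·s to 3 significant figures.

6.30 × 10⁻³⁴ J·s

L_n = nℏ = 6 × 1.05 × 10⁻³⁴ = 6.30 × 10⁻³⁴ J·s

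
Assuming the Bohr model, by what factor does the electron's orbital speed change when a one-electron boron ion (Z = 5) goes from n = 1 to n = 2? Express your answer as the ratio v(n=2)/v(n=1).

v ∝ Z^1 · n^-1; with Z fixed, v ∝ n^-1.
v(n=2)/v(n=1) = (2/1)^-1 = 1/2

1/2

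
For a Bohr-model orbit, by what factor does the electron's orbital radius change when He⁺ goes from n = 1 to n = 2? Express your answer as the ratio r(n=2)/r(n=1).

4

r ∝ Z^-1 · n^2; with Z fixed, r ∝ n^2.
r(n=2)/r(n=1) = (2/1)^2 = 4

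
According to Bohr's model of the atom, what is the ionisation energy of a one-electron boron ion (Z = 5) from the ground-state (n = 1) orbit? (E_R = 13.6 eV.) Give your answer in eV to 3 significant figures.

E_n = −E_R·Z²/n² = −13.6 × 5²/1² eV = -340 eV
Ionisation energy = −E_n = 340 eV

340 eV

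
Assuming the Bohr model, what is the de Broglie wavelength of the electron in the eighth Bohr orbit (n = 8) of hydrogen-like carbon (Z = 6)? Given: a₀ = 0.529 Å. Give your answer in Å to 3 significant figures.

The Bohr quantisation condition is nλ = 2πr_n.
r_n = n²a₀/Z = 5.64 Å
λ = 2πr_n/n = 2π·5.64/8 = 4.43 Å

4.43 Å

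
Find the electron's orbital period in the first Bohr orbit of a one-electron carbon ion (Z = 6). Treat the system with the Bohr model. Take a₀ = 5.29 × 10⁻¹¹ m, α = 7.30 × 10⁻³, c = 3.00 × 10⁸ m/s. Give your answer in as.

4.22 as

r = n²a₀/Z = 1²·5.29 × 10⁻¹¹/6 = 8.82 × 10⁻¹² m
v = Zαc/n = 6·0.00730·3.00 × 10⁸/1 = 1.31 × 10⁷ m/s
T = 2πr/v = 4.22 × 10⁻¹⁸ s = 4.22 as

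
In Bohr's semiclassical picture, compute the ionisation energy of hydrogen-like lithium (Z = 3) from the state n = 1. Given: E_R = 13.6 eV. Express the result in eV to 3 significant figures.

122 eV

E_n = −E_R·Z²/n² = −13.6 × 3²/1² eV = -122 eV
Ionisation energy = −E_n = 122 eV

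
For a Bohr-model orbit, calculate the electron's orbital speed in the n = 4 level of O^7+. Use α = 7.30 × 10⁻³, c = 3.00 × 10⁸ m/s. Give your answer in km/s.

v_n = Zαc/n = 8 × 0.00730 × 3.00 × 10⁸ / 4
    = 4380 km/s

4380 km/s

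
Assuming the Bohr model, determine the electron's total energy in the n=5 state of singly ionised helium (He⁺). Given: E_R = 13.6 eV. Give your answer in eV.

E_n = −E_R·Z²/n² = −13.6 × 2²/5² = -2.18 eV

-2.18 eV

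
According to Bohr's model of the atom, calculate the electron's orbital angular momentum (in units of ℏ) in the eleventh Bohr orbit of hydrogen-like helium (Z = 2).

11

L_n = nℏ, so L/ℏ = n = 11.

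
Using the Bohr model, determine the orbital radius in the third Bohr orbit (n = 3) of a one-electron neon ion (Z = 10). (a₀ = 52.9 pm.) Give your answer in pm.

47.6 pm

r_n = n²a₀/Z = 3² × 52.9 / 10
    = 9 × 52.9 / 10 = 47.6 pm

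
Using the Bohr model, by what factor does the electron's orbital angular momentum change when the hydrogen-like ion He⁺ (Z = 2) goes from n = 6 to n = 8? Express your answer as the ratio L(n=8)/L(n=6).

L = nℏ depends only on n, so L ∝ n.
L(n=8)/L(n=6) = (8/6)^1 = 4/3

4/3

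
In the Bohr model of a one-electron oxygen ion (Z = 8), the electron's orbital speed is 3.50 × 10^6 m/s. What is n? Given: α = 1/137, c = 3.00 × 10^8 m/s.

5

v_n = Zαc/n ⇒ n = Zαc/v = 8 × 0.00730 × 3.00 × 10^8 / 3.50 × 10^6 ≈ 5.01
n = 5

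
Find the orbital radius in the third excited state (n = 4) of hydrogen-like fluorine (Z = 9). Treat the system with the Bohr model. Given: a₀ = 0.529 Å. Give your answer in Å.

r_n = n²a₀/Z = 4² × 0.529 / 9
    = 16 × 0.529 / 9 = 0.940 Å

0.940 Å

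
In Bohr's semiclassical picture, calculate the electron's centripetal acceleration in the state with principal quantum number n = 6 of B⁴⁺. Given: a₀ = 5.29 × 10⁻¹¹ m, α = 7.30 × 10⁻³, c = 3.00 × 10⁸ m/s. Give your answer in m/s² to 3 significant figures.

8.74 × 10²¹ m/s²

r = n²a₀/Z = 3.81 × 10⁻¹⁰ m, v = Zαc/n = 1.82 × 10⁶ m/s
a = v²/r = (1.82 × 10⁶)² / 3.81 × 10⁻¹⁰ = 8.74 × 10²¹ m/s²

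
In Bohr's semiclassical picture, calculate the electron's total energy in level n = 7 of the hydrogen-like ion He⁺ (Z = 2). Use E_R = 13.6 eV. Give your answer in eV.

E_n = −E_R·Z²/n² = −13.6 × 2²/7² = -1.11 eV

-1.11 eV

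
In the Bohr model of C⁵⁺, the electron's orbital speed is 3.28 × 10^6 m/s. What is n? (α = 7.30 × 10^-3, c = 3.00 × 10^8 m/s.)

4

v_n = Zαc/n ⇒ n = Zαc/v = 6 × 0.00730 × 3.00 × 10^8 / 3.28 × 10^6 ≈ 4.01
n = 4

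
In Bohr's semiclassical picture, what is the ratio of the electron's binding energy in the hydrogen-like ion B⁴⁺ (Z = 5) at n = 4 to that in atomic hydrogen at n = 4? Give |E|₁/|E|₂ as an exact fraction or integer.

25

|E| ∝ Z^2 · n^-2
|E|₁/|E|₂ = (5/1)^2 · (4/4)^-2 = 25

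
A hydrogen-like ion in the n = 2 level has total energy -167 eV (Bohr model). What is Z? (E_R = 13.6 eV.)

E_n = −E_R Z²/n² ⇒ Z² = −E_n n²/E_R = 167 × 2² / 13.6 ≈ 49.12
Z = 7

7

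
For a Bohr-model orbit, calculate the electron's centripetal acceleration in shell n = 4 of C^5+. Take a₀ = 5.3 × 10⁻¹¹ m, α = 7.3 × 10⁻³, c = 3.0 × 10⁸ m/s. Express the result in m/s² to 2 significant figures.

7.6 × 10²² m/s²

r = n²a₀/Z = 1.4 × 10⁻¹⁰ m, v = Zαc/n = 3.3 × 10⁶ m/s
a = v²/r = (3.3 × 10⁶)² / 1.4 × 10⁻¹⁰ = 7.6 × 10²² m/s²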